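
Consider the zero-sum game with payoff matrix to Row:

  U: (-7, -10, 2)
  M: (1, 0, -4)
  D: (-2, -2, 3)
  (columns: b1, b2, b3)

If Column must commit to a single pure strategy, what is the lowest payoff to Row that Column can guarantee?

0

Column maxima: b1 → 1, b2 → 0, b3 → 3.
The smallest of these is 0.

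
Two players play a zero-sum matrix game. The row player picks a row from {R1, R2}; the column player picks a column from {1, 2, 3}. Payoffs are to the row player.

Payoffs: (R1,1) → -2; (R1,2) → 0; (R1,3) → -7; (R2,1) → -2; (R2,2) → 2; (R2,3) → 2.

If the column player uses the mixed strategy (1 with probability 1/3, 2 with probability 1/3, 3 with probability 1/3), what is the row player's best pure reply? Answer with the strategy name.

R2

Expected payoff of R1: (1/3)·(-2) + (1/3)·0 + (1/3)·(-7) = -3.
Expected payoff of R2: (1/3)·(-2) + (1/3)·2 + (1/3)·2 = 2/3.
The largest is 2/3, so the row player's best response is R2.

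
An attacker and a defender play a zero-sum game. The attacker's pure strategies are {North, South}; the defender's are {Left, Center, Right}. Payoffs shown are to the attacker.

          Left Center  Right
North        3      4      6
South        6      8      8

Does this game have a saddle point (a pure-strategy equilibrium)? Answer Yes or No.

Row minima: North → 3, South → 6; maximin = 6.
Column maxima: Left → 6, Center → 8, Right → 8; minimax = 6.
maximin = minimax = 6, so a saddle point exists.

Yes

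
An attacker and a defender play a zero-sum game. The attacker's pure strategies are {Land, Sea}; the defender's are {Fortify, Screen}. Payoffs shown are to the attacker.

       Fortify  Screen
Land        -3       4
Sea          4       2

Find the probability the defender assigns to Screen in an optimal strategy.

7/9

Row minima: Land → -3, Sea → 2; maximin = 2.
Column maxima: Fortify → 4, Screen → 4; minimax = 4.
2 ≠ 4, so there is no saddle point; optimal play is mixed.
Let the attacker play Land with probability p. Expected payoff against Fortify: (-3)p + 4(1−p) = −7p + 4; against Screen: 4p + 2(1−p) = 2p + 2.
Setting these equal: −7p + 4 = 2p + 2 ⇒ −9p = -2 ⇒ p = 2/9, and the value is (-7)·(2/9) + 4 = 22/9.
For the defender: with q = P(Fortify), equating Land's and Sea's payoffs gives −7q + 4 = 2q + 2 ⇒ q = 2/9.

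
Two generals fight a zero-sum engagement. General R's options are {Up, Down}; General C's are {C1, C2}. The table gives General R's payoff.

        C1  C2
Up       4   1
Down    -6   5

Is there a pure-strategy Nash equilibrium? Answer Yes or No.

Row minima: Up → 1, Down → -6; maximin = 1.
Column maxima: C1 → 4, C2 → 5; minimax = 4.
1 ≠ 4, so no pure-strategy equilibrium exists.

No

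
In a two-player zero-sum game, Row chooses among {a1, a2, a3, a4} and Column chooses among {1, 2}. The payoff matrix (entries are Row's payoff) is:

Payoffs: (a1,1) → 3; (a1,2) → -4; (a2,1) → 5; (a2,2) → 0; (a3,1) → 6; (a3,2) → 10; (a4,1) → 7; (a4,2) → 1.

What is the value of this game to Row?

32/5

Row minima: a1 → -4, a2 → 0, a3 → 6, a4 → 1; maximin = 6.
Column maxima: 1 → 7, 2 → 10; minimax = 7.
6 ≠ 7, so there is no saddle point; optimal play is mixed.
a1 is strictly dominated by a2, so Row never plays it.
a2 is strictly dominated by a3, so Row never plays it.
On the remaining 2×2 (a3, a4 vs 1, 2):
Let Row play a3 with probability p. Expected payoff against 1: 6p + 7(1−p) = −p + 7; against 2: 10p + 1(1−p) = 9p + 1.
Setting these equal: −p + 7 = 9p + 1 ⇒ −10p = -6 ⇒ p = 3/5, and the value is (-1)·(3/5) + 7 = 32/5.
For Column: with q = P(1), equating a3's and a4's payoffs gives −4q + 10 = 6q + 1 ⇒ q = 9/10.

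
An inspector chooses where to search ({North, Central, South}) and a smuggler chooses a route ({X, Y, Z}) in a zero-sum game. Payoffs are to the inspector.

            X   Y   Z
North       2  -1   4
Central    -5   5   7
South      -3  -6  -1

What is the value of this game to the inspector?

5/13

Row minima: North → -1, Central → -5, South → -6; maximin = -1.
Column maxima: X → 2, Y → 5, Z → 7; minimax = 2.
-1 ≠ 2, so there is no saddle point; optimal play is mixed.
South is strictly dominated by North, so the inspector never plays it.
Z is strictly dominated by X (it gives the inspector strictly more in every row), so the smuggler never plays it.
On the remaining 2×2 (North, Central vs X, Y):
Let the inspector play North with probability p. Expected payoff against X: 2p + (-5)(1−p) = 7p − 5; against Y: (-1)p + 5(1−p) = −6p + 5.
Setting these equal: 7p − 5 = −6p + 5 ⇒ 13p = 10 ⇒ p = 10/13, and the value is (7)·(10/13) − 5 = 5/13.
For the smuggler: with q = P(X), equating North's and Central's payoffs gives 3q − 1 = −10q + 5 ⇒ q = 6/13.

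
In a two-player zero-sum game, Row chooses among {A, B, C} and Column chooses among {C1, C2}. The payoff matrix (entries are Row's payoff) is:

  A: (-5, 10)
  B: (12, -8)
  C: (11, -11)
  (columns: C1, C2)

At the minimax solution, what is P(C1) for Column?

Row minima: A → -5, B → -8, C → -11; maximin = -5.
Column maxima: C1 → 12, C2 → 10; minimax = 10.
-5 ≠ 10, so there is no saddle point; optimal play is mixed.
C is strictly dominated by B, so Row never plays it.
On the remaining 2×2 (A, B vs C1, C2):
Let Row play A with probability p. Expected payoff against C1: (-5)p + 12(1−p) = −17p + 12; against C2: 10p + (-8)(1−p) = 18p − 8.
Setting these equal: −17p + 12 = 18p − 8 ⇒ −35p = -20 ⇒ p = 4/7, and the value is (-17)·(4/7) + 12 = 16/7.
For Column: with q = P(C1), equating A's and B's payoffs gives −15q + 10 = 20q − 8 ⇒ q = 18/35.

18/35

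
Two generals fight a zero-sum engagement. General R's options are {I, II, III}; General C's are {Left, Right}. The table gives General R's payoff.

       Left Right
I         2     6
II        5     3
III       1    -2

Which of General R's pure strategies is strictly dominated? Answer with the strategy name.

III

I gives a strictly higher payoff than III against every column: 2 > 1, 6 > -2.
So III is strictly dominated and General R never plays it.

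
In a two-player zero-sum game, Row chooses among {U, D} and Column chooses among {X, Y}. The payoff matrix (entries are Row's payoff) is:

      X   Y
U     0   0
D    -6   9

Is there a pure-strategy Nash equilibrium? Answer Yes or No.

Row minima: U → 0, D → -6; maximin = 0.
Column maxima: X → 0, Y → 9; minimax = 0.
maximin = minimax = 0, so a saddle point exists.

Yes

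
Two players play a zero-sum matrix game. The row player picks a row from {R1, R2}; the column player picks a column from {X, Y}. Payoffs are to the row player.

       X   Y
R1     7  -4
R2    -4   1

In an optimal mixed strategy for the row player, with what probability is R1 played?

Row minima: R1 → -4, R2 → -4; maximin = -4.
Column maxima: X → 7, Y → 1; minimax = 1.
-4 ≠ 1, so there is no saddle point; optimal play is mixed.
Let the row player play R1 with probability p. Expected payoff against X: 7p + (-4)(1−p) = 11p − 4; against Y: (-4)p + 1(1−p) = −5p + 1.
Setting these equal: 11p − 4 = −5p + 1 ⇒ 16p = 5 ⇒ p = 5/16, and the value is (11)·(5/16) − 4 = -9/16.
For the column player: with q = P(X), equating R1's and R2's payoffs gives 11q − 4 = −5q + 1 ⇒ q = 5/16.

5/16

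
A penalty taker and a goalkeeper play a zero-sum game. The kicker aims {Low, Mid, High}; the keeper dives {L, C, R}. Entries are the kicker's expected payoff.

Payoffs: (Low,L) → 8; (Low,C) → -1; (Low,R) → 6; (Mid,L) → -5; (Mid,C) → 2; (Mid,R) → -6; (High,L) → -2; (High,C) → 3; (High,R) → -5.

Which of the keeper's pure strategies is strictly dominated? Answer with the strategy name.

R holds the kicker's payoff strictly below L in every row: 6 < 8, -6 < -5, -5 < -2.
So L is strictly dominated for the keeper.

L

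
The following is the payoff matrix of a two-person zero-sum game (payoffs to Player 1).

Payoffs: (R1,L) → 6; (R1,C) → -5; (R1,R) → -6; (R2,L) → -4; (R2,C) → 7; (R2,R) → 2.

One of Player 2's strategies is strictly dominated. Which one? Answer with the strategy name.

R holds Player 1's payoff strictly below C in every row: -6 < -5, 2 < 7.
So C is strictly dominated for Player 2.

C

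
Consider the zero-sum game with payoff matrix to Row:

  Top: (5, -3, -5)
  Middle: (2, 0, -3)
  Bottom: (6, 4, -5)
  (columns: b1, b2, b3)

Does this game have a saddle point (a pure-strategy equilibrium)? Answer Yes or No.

Row minima: Top → -5, Middle → -3, Bottom → -5; maximin = -3.
Column maxima: b1 → 6, b2 → 4, b3 → -3; minimax = -3.
maximin = minimax = -3, so a saddle point exists.

Yes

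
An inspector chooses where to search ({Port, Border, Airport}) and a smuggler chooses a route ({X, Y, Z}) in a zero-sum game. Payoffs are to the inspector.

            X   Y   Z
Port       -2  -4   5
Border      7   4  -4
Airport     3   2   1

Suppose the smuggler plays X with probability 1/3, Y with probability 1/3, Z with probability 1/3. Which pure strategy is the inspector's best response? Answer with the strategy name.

Expected payoff of Port: (1/3)·(-2) + (1/3)·(-4) + (1/3)·5 = -1/3.
Expected payoff of Border: (1/3)·7 + (1/3)·4 + (1/3)·(-4) = 7/3.
Expected payoff of Airport: (1/3)·3 + (1/3)·2 + (1/3)·1 = 2.
The largest is 7/3, so the inspector's best response is Border.

Border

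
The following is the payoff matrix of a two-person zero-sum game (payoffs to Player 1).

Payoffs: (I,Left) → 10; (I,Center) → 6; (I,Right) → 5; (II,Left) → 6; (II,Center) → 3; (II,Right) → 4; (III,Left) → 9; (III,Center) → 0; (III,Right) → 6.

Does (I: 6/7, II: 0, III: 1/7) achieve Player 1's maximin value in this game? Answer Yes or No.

Yes

Against Left this mix gives (6/7)·10 + (1/7)·9 = 69/7.
Against Center this mix gives (6/7)·6 + (1/7)·0 = 36/7.
Against Right this mix gives (6/7)·5 + (1/7)·6 = 36/7.
All of Player 2's active replies (Center, Right) yield 36/7, and no column does worse for Player 1. The mix makes Player 2 indifferent and guarantees 36/7, so it is optimal.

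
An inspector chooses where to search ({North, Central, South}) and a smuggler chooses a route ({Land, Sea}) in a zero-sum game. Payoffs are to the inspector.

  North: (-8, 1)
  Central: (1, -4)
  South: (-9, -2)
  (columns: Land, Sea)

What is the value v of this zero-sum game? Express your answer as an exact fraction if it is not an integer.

Row minima: North → -8, Central → -4, South → -9; maximin = -4.
Column maxima: Land → 1, Sea → 1; minimax = 1.
-4 ≠ 1, so there is no saddle point; optimal play is mixed.
South is strictly dominated by North, so the inspector never plays it.
On the remaining 2×2 (North, Central vs Land, Sea):
Let the inspector play North with probability p. Expected payoff against Land: (-8)p + 1(1−p) = −9p + 1; against Sea: 1p + (-4)(1−p) = 5p − 4.
Setting these equal: −9p + 1 = 5p − 4 ⇒ −14p = -5 ⇒ p = 5/14, and the value is (-9)·(5/14) + 1 = -31/14.
For the smuggler: with q = P(Land), equating North's and Central's payoffs gives −9q + 1 = 5q − 4 ⇒ q = 5/14.

-31/14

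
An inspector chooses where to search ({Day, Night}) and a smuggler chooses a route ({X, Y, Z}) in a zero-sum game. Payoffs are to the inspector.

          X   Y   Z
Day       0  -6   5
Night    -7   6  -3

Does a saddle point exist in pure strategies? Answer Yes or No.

Row minima: Day → -6, Night → -7; maximin = -6.
Column maxima: X → 0, Y → 6, Z → 5; minimax = 0.
-6 ≠ 0, so no pure-strategy equilibrium exists.

No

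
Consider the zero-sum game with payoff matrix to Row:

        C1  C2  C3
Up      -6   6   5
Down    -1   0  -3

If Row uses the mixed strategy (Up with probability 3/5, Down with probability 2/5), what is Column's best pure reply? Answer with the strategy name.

If Column plays C1, Row's expected payoff is (3/5)·(-6) + (2/5)·(-1) = -4.
If Column plays C2, Row's expected payoff is (3/5)·6 + (2/5)·0 = 18/5.
If Column plays C3, Row's expected payoff is (3/5)·5 + (2/5)·(-3) = 9/5.
Column minimizes Row's payoff; the smallest is -4, so the best response is C1.

C1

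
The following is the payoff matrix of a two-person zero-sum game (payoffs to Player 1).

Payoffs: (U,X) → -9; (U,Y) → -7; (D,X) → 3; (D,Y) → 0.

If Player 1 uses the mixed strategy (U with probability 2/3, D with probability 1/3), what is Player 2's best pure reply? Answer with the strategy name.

X

If Player 2 plays X, Player 1's expected payoff is (2/3)·(-9) + (1/3)·3 = -5.
If Player 2 plays Y, Player 1's expected payoff is (2/3)·(-7) + (1/3)·0 = -14/3.
Player 2 minimizes Player 1's payoff; the smallest is -5, so the best response is X.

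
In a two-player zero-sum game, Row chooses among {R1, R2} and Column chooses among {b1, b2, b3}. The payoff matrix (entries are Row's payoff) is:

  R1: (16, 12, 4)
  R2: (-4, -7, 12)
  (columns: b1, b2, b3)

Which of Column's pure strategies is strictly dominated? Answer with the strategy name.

b2 holds Row's payoff strictly below b1 in every row: 12 < 16, -7 < -4.
So b1 is strictly dominated for Column.

b1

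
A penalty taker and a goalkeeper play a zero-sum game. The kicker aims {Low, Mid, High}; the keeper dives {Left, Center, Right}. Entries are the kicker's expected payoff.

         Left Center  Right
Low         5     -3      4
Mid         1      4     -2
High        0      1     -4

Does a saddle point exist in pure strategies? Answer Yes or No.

No

Row minima: Low → -3, Mid → -2, High → -4; maximin = -2.
Column maxima: Left → 5, Center → 4, Right → 4; minimax = 4.
-2 ≠ 4, so no pure-strategy equilibrium exists.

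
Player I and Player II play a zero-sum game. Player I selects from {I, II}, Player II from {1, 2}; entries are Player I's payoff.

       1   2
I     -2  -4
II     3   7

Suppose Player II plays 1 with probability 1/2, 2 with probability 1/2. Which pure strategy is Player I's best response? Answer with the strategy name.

II

Expected payoff of I: (1/2)·(-2) + (1/2)·(-4) = -3.
Expected payoff of II: (1/2)·3 + (1/2)·7 = 5.
The largest is 5, so Player I's best response is II.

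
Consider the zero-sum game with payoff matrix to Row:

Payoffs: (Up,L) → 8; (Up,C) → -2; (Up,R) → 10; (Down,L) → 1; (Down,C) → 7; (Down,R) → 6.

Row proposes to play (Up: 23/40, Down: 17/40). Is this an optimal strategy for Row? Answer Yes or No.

No

Against L this mix gives (23/40)·8 + (17/40)·1 = 201/40.
Against C this mix gives (23/40)·(-2) + (17/40)·7 = 73/40.
Against R this mix gives (23/40)·10 + (17/40)·6 = 83/10.
Column will play C, holding Row to 73/40. Shifting weight toward the row that does better against C would raise this floor (the equalizing mix achieves 29/8 against both C and L), so the proposed strategy is not optimal.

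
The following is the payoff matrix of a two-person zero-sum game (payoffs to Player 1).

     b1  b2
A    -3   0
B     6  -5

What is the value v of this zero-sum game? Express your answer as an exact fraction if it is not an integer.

-15/14

Row minima: A → -3, B → -5; maximin = -3.
Column maxima: b1 → 6, b2 → 0; minimax = 0.
-3 ≠ 0, so there is no saddle point; optimal play is mixed.
Let Player 1 play A with probability p. Expected payoff against b1: (-3)p + 6(1−p) = −9p + 6; against b2: 0p + (-5)(1−p) = 5p − 5.
Setting these equal: −9p + 6 = 5p − 5 ⇒ −14p = -11 ⇒ p = 11/14, and the value is (-9)·(11/14) + 6 = -15/14.
For Player 2: with q = P(b1), equating A's and B's payoffs gives −3q = 11q − 5 ⇒ q = 5/14.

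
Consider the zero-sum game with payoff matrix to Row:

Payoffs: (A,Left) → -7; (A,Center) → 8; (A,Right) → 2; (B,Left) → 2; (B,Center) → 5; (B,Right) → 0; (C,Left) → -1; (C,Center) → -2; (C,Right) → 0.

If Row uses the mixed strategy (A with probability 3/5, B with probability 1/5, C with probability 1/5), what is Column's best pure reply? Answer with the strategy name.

If Column plays Left, Row's expected payoff is (3/5)·(-7) + (1/5)·2 + (1/5)·(-1) = -4.
If Column plays Center, Row's expected payoff is (3/5)·8 + (1/5)·5 + (1/5)·(-2) = 27/5.
If Column plays Right, Row's expected payoff is (3/5)·2 + (1/5)·0 + (1/5)·0 = 6/5.
Column minimizes Row's payoff; the smallest is -4, so the best response is Left.

Left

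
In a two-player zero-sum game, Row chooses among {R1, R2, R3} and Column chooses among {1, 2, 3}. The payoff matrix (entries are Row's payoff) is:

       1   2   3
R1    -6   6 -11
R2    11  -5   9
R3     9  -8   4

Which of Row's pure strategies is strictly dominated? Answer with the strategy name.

R3

R2 gives a strictly higher payoff than R3 against every column: 11 > 9, -5 > -8, 9 > 4.
So R3 is strictly dominated and Row never plays it.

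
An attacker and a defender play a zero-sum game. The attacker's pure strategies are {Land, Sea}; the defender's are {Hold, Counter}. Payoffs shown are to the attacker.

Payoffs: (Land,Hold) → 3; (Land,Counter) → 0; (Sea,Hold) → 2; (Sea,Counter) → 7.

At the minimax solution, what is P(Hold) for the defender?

Row minima: Land → 0, Sea → 2; maximin = 2.
Column maxima: Hold → 3, Counter → 7; minimax = 3.
2 ≠ 3, so there is no saddle point; optimal play is mixed.
Let the attacker play Land with probability p. Expected payoff against Hold: 3p + 2(1−p) = p + 2; against Counter: 0p + 7(1−p) = −7p + 7.
Setting these equal: p + 2 = −7p + 7 ⇒ 8p = 5 ⇒ p = 5/8, and the value is (1)·(5/8) + 2 = 21/8.
For the defender: with q = P(Hold), equating Land's and Sea's payoffs gives 3q = −5q + 7 ⇒ q = 7/8.

7/8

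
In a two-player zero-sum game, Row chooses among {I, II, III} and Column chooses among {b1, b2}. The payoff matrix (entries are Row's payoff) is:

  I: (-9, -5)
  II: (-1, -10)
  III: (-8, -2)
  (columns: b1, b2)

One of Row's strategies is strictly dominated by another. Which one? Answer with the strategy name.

III gives a strictly higher payoff than I against every column: -8 > -9, -2 > -5.
So I is strictly dominated and Row never plays it.

I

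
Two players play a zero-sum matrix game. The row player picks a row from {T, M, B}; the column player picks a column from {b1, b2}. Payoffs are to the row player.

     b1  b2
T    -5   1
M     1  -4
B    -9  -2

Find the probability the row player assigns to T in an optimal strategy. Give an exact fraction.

Row minima: T → -5, M → -4, B → -9; maximin = -4.
Column maxima: b1 → 1, b2 → 1; minimax = 1.
-4 ≠ 1, so there is no saddle point; optimal play is mixed.
B is strictly dominated by T, so the row player never plays it.
On the remaining 2×2 (T, M vs b1, b2):
Let the row player play T with probability p. Expected payoff against b1: (-5)p + 1(1−p) = −6p + 1; against b2: 1p + (-4)(1−p) = 5p − 4.
Setting these equal: −6p + 1 = 5p − 4 ⇒ −11p = -5 ⇒ p = 5/11, and the value is (-6)·(5/11) + 1 = -19/11.
For the column player: with q = P(b1), equating T's and M's payoffs gives −6q + 1 = 5q − 4 ⇒ q = 5/11.

5/11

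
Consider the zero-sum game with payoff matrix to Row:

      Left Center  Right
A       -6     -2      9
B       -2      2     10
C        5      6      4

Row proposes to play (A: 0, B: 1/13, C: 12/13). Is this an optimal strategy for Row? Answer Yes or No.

Yes

Against Left this mix gives (1/13)·(-2) + (12/13)·5 = 58/13.
Against Center this mix gives (1/13)·2 + (12/13)·6 = 74/13.
Against Right this mix gives (1/13)·10 + (12/13)·4 = 58/13.
All of Column's active replies (Left, Right) yield 58/13, and no column does worse for Row. The mix makes Column indifferent and guarantees 58/13, so it is optimal.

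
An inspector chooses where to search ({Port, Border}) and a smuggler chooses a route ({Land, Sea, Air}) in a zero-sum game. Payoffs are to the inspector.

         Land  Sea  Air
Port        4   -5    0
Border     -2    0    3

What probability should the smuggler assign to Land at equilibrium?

Row minima: Port → -5, Border → -2; maximin = -2.
Column maxima: Land → 4, Sea → 0, Air → 3; minimax = 0.
-2 ≠ 0, so there is no saddle point; optimal play is mixed.
Air is strictly dominated by Sea (it gives the inspector strictly more in every row), so the smuggler never plays it.
On the remaining 2×2 (Port, Border vs Land, Sea):
Let the inspector play Port with probability p. Expected payoff against Land: 4p + (-2)(1−p) = 6p − 2; against Sea: (-5)p + 0(1−p) = −5p.
Setting these equal: 6p − 2 = −5p ⇒ 11p = 2 ⇒ p = 2/11, and the value is (6)·(2/11) − 2 = -10/11.
For the smuggler: with q = P(Land), equating Port's and Border's payoffs gives 9q − 5 = −2q ⇒ q = 5/11.

5/11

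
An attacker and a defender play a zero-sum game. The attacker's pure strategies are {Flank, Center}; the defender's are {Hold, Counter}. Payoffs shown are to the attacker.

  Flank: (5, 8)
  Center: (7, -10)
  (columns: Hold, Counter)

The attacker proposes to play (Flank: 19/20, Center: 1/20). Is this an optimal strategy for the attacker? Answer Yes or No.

No

Against Hold this mix gives (19/20)·5 + (1/20)·7 = 51/10.
Against Counter this mix gives (19/20)·8 + (1/20)·(-10) = 71/10.
The defender will play Hold, holding the attacker to 51/10. Shifting weight toward the row that does better against Hold would raise this floor (the equalizing mix achieves 53/10 against both Hold and Counter), so the proposed strategy is not optimal.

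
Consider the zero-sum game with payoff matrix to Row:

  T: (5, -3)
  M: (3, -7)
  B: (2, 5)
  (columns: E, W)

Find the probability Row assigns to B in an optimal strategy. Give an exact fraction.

Row minima: T → -3, M → -7, B → 2; maximin = 2.
Column maxima: E → 5, W → 5; minimax = 5.
2 ≠ 5, so there is no saddle point; optimal play is mixed.
M is strictly dominated by T, so Row never plays it.
On the remaining 2×2 (T, B vs E, W):
Let Row play T with probability p. Expected payoff against E: 5p + 2(1−p) = 3p + 2; against W: (-3)p + 5(1−p) = −8p + 5.
Setting these equal: 3p + 2 = −8p + 5 ⇒ 11p = 3 ⇒ p = 3/11, and the value is (3)·(3/11) + 2 = 31/11.
For Column: with q = P(E), equating T's and B's payoffs gives 8q − 3 = −3q + 5 ⇒ q = 8/11.

8/11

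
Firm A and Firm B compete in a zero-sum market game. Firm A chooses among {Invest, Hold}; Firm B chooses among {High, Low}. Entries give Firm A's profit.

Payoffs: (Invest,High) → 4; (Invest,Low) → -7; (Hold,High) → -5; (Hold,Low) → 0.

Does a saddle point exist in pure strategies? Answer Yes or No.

No

Row minima: Invest → -7, Hold → -5; maximin = -5.
Column maxima: High → 4, Low → 0; minimax = 0.
-5 ≠ 0, so no pure-strategy equilibrium exists.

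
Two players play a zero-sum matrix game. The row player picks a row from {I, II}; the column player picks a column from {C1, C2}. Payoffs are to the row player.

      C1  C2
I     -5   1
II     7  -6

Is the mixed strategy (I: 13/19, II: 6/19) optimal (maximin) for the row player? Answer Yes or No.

Yes

Against C1 this mix gives (13/19)·(-5) + (6/19)·7 = -23/19.
Against C2 this mix gives (13/19)·1 + (6/19)·(-6) = -23/19.
All of the column player's active replies (C1, C2) yield -23/19, and no column does worse for the row player. The mix makes the column player indifferent and guarantees -23/19, so it is optimal.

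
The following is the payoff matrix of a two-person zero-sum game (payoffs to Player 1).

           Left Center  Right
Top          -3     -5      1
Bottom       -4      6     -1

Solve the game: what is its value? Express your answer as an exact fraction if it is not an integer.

-19/6

Row minima: Top → -5, Bottom → -4; maximin = -4.
Column maxima: Left → -3, Center → 6, Right → 1; minimax = -3.
-4 ≠ -3, so there is no saddle point; optimal play is mixed.
Right is strictly dominated by Left (it gives Player 1 strictly more in every row), so Player 2 never plays it.
On the remaining 2×2 (Top, Bottom vs Left, Center):
Let Player 1 play Top with probability p. Expected payoff against Left: (-3)p + (-4)(1−p) = p − 4; against Center: (-5)p + 6(1−p) = −11p + 6.
Setting these equal: p − 4 = −11p + 6 ⇒ 12p = 10 ⇒ p = 5/6, and the value is (1)·(5/6) − 4 = -19/6.
For Player 2: with q = P(Left), equating Top's and Bottom's payoffs gives 2q − 5 = −10q + 6 ⇒ q = 11/12.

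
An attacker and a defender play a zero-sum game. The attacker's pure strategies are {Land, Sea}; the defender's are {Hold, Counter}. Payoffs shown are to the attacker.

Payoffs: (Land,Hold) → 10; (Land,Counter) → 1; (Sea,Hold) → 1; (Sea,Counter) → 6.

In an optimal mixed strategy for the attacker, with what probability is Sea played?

9/14

Row minima: Land → 1, Sea → 1; maximin = 1.
Column maxima: Hold → 10, Counter → 6; minimax = 6.
1 ≠ 6, so there is no saddle point; optimal play is mixed.
Let the attacker play Land with probability p. Expected payoff against Hold: 10p + 1(1−p) = 9p + 1; against Counter: 1p + 6(1−p) = −5p + 6.
Setting these equal: 9p + 1 = −5p + 6 ⇒ 14p = 5 ⇒ p = 5/14, and the value is (9)·(5/14) + 1 = 59/14.
For the defender: with q = P(Hold), equating Land's and Sea's payoffs gives 9q + 1 = −5q + 6 ⇒ q = 5/14.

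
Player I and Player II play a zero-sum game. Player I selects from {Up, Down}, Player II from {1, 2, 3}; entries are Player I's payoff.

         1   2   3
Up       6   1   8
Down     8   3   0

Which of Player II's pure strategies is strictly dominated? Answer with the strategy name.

2 holds Player I's payoff strictly below 1 in every row: 1 < 6, 3 < 8.
So 1 is strictly dominated for Player II.

1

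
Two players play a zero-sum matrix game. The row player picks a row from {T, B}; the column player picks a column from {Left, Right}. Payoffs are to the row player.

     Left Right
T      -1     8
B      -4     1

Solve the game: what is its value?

-1

Row minima: T → -1, B → -4; maximin = -1.
Column maxima: Left → -1, Right → 8; minimax = -1.
Since maximin = minimax = -1, there is a saddle point and the value is -1.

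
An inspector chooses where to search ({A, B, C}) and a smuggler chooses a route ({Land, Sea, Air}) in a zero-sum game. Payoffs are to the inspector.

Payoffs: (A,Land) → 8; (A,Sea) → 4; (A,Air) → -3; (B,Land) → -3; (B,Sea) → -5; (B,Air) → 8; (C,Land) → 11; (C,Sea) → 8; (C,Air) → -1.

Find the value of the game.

59/22

Row minima: A → -3, B → -5, C → -1; maximin = -1.
Column maxima: Land → 11, Sea → 8, Air → 8; minimax = 8.
-1 ≠ 8, so there is no saddle point; optimal play is mixed.
A is strictly dominated by C, so the inspector never plays it.
Land is strictly dominated by Sea (it gives the inspector strictly more in every row), so the smuggler never plays it.
On the remaining 2×2 (B, C vs Sea, Air):
Let the inspector play B with probability p. Expected payoff against Sea: (-5)p + 8(1−p) = −13p + 8; against Air: 8p + (-1)(1−p) = 9p − 1.
Setting these equal: −13p + 8 = 9p − 1 ⇒ −22p = -9 ⇒ p = 9/22, and the value is (-13)·(9/22) + 8 = 59/22.
For the smuggler: with q = P(Sea), equating B's and C's payoffs gives −13q + 8 = 9q − 1 ⇒ q = 9/22.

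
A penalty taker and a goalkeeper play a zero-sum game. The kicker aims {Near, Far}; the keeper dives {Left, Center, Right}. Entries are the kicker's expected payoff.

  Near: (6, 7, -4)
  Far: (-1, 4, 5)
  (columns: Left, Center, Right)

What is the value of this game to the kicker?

13/8

Row minima: Near → -4, Far → -1; maximin = -1.
Column maxima: Left → 6, Center → 7, Right → 5; minimax = 5.
-1 ≠ 5, so there is no saddle point; optimal play is mixed.
Center is strictly dominated by Left (it gives the kicker strictly more in every row), so the keeper never plays it.
On the remaining 2×2 (Near, Far vs Left, Right):
Let the kicker play Near with probability p. Expected payoff against Left: 6p + (-1)(1−p) = 7p − 1; against Right: (-4)p + 5(1−p) = −9p + 5.
Setting these equal: 7p − 1 = −9p + 5 ⇒ 16p = 6 ⇒ p = 3/8, and the value is (7)·(3/8) − 1 = 13/8.
For the keeper: with q = P(Left), equating Near's and Far's payoffs gives 10q − 4 = −6q + 5 ⇒ q = 9/16.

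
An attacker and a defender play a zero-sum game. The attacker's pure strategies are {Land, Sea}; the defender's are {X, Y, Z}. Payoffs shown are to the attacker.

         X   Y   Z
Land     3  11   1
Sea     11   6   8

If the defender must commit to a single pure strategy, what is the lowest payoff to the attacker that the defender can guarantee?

Column maxima: X → 11, Y → 11, Z → 8.
The smallest of these is 8.

8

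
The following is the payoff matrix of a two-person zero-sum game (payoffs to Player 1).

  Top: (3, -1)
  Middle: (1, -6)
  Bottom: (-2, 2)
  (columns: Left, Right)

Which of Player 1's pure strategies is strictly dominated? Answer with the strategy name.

Top gives a strictly higher payoff than Middle against every column: 3 > 1, -1 > -6.
So Middle is strictly dominated and Player 1 never plays it.

Middle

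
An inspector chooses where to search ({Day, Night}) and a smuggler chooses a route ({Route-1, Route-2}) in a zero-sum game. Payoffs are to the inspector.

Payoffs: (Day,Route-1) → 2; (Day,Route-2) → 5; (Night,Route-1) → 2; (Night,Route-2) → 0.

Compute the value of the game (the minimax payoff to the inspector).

2

Row minima: Day → 2, Night → 0; maximin = 2.
Column maxima: Route-1 → 2, Route-2 → 5; minimax = 2.
Since maximin = minimax = 2, there is a saddle point and the value is 2.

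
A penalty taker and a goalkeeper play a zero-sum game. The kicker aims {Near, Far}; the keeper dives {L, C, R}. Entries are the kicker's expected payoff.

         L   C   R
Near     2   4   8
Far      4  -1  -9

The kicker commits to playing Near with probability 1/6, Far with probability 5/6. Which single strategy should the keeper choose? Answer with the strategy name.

If the keeper plays L, the kicker's expected payoff is (1/6)·2 + (5/6)·4 = 11/3.
If the keeper plays C, the kicker's expected payoff is (1/6)·4 + (5/6)·(-1) = -1/6.
If the keeper plays R, the kicker's expected payoff is (1/6)·8 + (5/6)·(-9) = -37/6.
The keeper minimizes the kicker's payoff; the smallest is -37/6, so the best response is R.

R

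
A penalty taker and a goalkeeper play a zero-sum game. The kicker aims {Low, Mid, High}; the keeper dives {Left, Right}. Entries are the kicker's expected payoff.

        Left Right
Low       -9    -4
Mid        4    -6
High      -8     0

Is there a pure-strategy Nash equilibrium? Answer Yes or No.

No

Row minima: Low → -9, Mid → -6, High → -8; maximin = -6.
Column maxima: Left → 4, Right → 0; minimax = 0.
-6 ≠ 0, so no pure-strategy equilibrium exists.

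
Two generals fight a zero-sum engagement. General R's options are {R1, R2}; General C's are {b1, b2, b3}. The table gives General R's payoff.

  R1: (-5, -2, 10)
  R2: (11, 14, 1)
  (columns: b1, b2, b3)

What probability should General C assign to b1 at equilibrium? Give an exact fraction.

9/25

Row minima: R1 → -5, R2 → 1; maximin = 1.
Column maxima: b1 → 11, b2 → 14, b3 → 10; minimax = 10.
1 ≠ 10, so there is no saddle point; optimal play is mixed.
b2 is strictly dominated by b1 (it gives General R strictly more in every row), so General C never plays it.
On the remaining 2×2 (R1, R2 vs b1, b3):
Let General R play R1 with probability p. Expected payoff against b1: (-5)p + 11(1−p) = −16p + 11; against b3: 10p + 1(1−p) = 9p + 1.
Setting these equal: −16p + 11 = 9p + 1 ⇒ −25p = -10 ⇒ p = 2/5, and the value is (-16)·(2/5) + 11 = 23/5.
For General C: with q = P(b1), equating R1's and R2's payoffs gives −15q + 10 = 10q + 1 ⇒ q = 9/25.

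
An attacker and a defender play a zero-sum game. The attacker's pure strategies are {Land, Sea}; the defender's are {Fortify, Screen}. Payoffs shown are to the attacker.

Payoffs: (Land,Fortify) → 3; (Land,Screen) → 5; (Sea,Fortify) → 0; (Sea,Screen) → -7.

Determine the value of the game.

3

Row minima: Land → 3, Sea → -7; maximin = 3.
Column maxima: Fortify → 3, Screen → 5; minimax = 3.
Since maximin = minimax = 3, there is a saddle point and the value is 3.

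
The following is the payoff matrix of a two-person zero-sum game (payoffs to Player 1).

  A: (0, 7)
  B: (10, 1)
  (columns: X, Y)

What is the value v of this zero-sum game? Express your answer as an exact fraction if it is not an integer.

35/8

Row minima: A → 0, B → 1; maximin = 1.
Column maxima: X → 10, Y → 7; minimax = 7.
1 ≠ 7, so there is no saddle point; optimal play is mixed.
Let Player 1 play A with probability p. Expected payoff against X: 0p + 10(1−p) = −10p + 10; against Y: 7p + 1(1−p) = 6p + 1.
Setting these equal: −10p + 10 = 6p + 1 ⇒ −16p = -9 ⇒ p = 9/16, and the value is (-10)·(9/16) + 10 = 35/8.
For Player 2: with q = P(X), equating A's and B's payoffs gives −7q + 7 = 9q + 1 ⇒ q = 3/8.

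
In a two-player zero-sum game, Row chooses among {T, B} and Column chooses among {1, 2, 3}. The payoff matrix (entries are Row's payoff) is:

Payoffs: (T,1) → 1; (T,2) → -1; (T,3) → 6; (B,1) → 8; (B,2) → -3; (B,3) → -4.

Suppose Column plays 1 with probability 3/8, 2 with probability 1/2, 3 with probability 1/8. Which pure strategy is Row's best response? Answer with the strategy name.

B

Expected payoff of T: (3/8)·1 + (1/2)·(-1) + (1/8)·6 = 5/8.
Expected payoff of B: (3/8)·8 + (1/2)·(-3) + (1/8)·(-4) = 1.
The largest is 1, so Row's best response is B.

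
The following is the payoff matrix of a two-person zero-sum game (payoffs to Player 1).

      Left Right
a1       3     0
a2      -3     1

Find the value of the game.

3/7

Row minima: a1 → 0, a2 → -3; maximin = 0.
Column maxima: Left → 3, Right → 1; minimax = 1.
0 ≠ 1, so there is no saddle point; optimal play is mixed.
Let Player 1 play a1 with probability p. Expected payoff against Left: 3p + (-3)(1−p) = 6p − 3; against Right: 0p + 1(1−p) = −p + 1.
Setting these equal: 6p − 3 = −p + 1 ⇒ 7p = 4 ⇒ p = 4/7, and the value is (6)·(4/7) − 3 = 3/7.
For Player 2: with q = P(Left), equating a1's and a2's payoffs gives 3q = −4q + 1 ⇒ q = 1/7.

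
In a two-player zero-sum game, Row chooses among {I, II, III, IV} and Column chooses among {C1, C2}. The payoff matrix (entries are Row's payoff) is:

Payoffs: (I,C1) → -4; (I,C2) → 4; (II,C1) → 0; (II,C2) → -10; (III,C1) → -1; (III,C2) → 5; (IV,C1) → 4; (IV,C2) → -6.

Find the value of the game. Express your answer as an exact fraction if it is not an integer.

7/8

Row minima: I → -4, II → -10, III → -1, IV → -6; maximin = -1.
Column maxima: C1 → 4, C2 → 5; minimax = 4.
-1 ≠ 4, so there is no saddle point; optimal play is mixed.
I is strictly dominated by III, so Row never plays it.
II is strictly dominated by IV, so Row never plays it.
On the remaining 2×2 (III, IV vs C1, C2):
Let Row play III with probability p. Expected payoff against C1: (-1)p + 4(1−p) = −5p + 4; against C2: 5p + (-6)(1−p) = 11p − 6.
Setting these equal: −5p + 4 = 11p − 6 ⇒ −16p = -10 ⇒ p = 5/8, and the value is (-5)·(5/8) + 4 = 7/8.
For Column: with q = P(C1), equating III's and IV's payoffs gives −6q + 5 = 10q − 6 ⇒ q = 11/16.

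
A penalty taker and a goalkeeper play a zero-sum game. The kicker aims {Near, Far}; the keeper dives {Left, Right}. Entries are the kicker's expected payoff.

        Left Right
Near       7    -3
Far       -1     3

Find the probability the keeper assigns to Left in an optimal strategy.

Row minima: Near → -3, Far → -1; maximin = -1.
Column maxima: Left → 7, Right → 3; minimax = 3.
-1 ≠ 3, so there is no saddle point; optimal play is mixed.
Let the kicker play Near with probability p. Expected payoff against Left: 7p + (-1)(1−p) = 8p − 1; against Right: (-3)p + 3(1−p) = −6p + 3.
Setting these equal: 8p − 1 = −6p + 3 ⇒ 14p = 4 ⇒ p = 2/7, and the value is (8)·(2/7) − 1 = 9/7.
For the keeper: with q = P(Left), equating Near's and Far's payoffs gives 10q − 3 = −4q + 3 ⇒ q = 3/7.

3/7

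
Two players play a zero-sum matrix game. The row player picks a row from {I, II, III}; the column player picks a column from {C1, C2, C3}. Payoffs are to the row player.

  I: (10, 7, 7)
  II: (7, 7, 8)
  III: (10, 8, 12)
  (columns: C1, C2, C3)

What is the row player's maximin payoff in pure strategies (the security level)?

Row minima: I → 7, II → 7, III → 8.
The best of these is 8.

8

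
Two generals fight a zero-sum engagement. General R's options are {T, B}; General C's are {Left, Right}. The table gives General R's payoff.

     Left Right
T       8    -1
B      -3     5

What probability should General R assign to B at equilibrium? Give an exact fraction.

Row minima: T → -1, B → -3; maximin = -1.
Column maxima: Left → 8, Right → 5; minimax = 5.
-1 ≠ 5, so there is no saddle point; optimal play is mixed.
Let General R play T with probability p. Expected payoff against Left: 8p + (-3)(1−p) = 11p − 3; against Right: (-1)p + 5(1−p) = −6p + 5.
Setting these equal: 11p − 3 = −6p + 5 ⇒ 17p = 8 ⇒ p = 8/17, and the value is (11)·(8/17) − 3 = 37/17.
For General C: with q = P(Left), equating T's and B's payoffs gives 9q − 1 = −8q + 5 ⇒ q = 6/17.

9/17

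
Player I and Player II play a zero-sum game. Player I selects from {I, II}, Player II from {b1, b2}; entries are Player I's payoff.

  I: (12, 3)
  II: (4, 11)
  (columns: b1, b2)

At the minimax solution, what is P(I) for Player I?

7/16

Row minima: I → 3, II → 4; maximin = 4.
Column maxima: b1 → 12, b2 → 11; minimax = 11.
4 ≠ 11, so there is no saddle point; optimal play is mixed.
Let Player I play I with probability p. Expected payoff against b1: 12p + 4(1−p) = 8p + 4; against b2: 3p + 11(1−p) = −8p + 11.
Setting these equal: 8p + 4 = −8p + 11 ⇒ 16p = 7 ⇒ p = 7/16, and the value is (8)·(7/16) + 4 = 15/2.
For Player II: with q = P(b1), equating I's and II's payoffs gives 9q + 3 = −7q + 11 ⇒ q = 1/2.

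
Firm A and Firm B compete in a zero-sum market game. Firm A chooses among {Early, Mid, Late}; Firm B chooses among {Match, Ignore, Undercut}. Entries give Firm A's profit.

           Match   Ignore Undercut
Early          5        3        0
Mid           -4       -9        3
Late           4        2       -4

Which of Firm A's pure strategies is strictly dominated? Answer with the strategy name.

Early gives a strictly higher payoff than Late against every column: 5 > 4, 3 > 2, 0 > -4.
So Late is strictly dominated and Firm A never plays it.

Late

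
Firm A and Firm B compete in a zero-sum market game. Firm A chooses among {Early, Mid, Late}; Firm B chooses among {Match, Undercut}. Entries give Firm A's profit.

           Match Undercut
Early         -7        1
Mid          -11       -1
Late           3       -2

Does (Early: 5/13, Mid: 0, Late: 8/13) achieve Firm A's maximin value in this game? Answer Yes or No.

Against Match this mix gives (5/13)·(-7) + (8/13)·3 = -11/13.
Against Undercut this mix gives (5/13)·1 + (8/13)·(-2) = -11/13.
All of Firm B's active replies (Match, Undercut) yield -11/13, and no column does worse for Firm A. The mix makes Firm B indifferent and guarantees -11/13, so it is optimal.

Yes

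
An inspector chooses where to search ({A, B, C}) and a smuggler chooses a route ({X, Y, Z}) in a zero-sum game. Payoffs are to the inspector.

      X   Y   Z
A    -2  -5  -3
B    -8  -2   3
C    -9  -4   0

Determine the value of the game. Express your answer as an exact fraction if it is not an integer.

-4

Row minima: A → -5, B → -8, C → -9; maximin = -5.
Column maxima: X → -2, Y → -2, Z → 3; minimax = -2.
-5 ≠ -2, so there is no saddle point; optimal play is mixed.
C is strictly dominated by B, so the inspector never plays it.
Z is strictly dominated by Y (it gives the inspector strictly more in every row), so the smuggler never plays it.
On the remaining 2×2 (A, B vs X, Y):
Let the inspector play A with probability p. Expected payoff against X: (-2)p + (-8)(1−p) = 6p − 8; against Y: (-5)p + (-2)(1−p) = −3p − 2.
Setting these equal: 6p − 8 = −3p − 2 ⇒ 9p = 6 ⇒ p = 2/3, and the value is (6)·(2/3) − 8 = -4.
For the smuggler: with q = P(X), equating A's and B's payoffs gives 3q − 5 = −6q − 2 ⇒ q = 1/3.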